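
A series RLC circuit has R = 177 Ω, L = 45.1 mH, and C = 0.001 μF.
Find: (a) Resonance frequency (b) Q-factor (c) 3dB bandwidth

Step 1 — Resonance: ω₀ = 1/√(LC) = 1/√(0.0451·1e-09) = 1.489e+05 rad/s.
Step 2 — f₀ = ω₀/(2π) = 2.37e+04 Hz.
Step 3 — Series Q: Q = ω₀L/R = 1.489e+05·0.0451/177 = 37.94.
Step 4 — Bandwidth: Δω = ω₀/Q = 3925 rad/s; BW = Δω/(2π) = 624.6 Hz.

(a) f₀ = 2.37e+04 Hz  (b) Q = 37.94  (c) BW = 624.6 Hz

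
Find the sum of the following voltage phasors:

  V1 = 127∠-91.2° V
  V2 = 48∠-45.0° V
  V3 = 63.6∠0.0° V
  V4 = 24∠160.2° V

Step 1 — Convert each phasor to rectangular form:
  V1 = 127·(cos(-91.2°) + j·sin(-91.2°)) = -2.66 - j127 V
  V2 = 48·(cos(-45.0°) + j·sin(-45.0°)) = 33.94 - j33.94 V
  V3 = 63.6·(cos(0.0°) + j·sin(0.0°)) = 63.6 V
  V4 = 24·(cos(160.2°) + j·sin(160.2°)) = -22.58 + j8.13 V
Step 2 — Sum components: V_total = 72.3 - j152.8 V.
Step 3 — Convert to polar: |V_total| = 169 V, ∠V_total = -64.7°.

V_total = 169∠-64.7° V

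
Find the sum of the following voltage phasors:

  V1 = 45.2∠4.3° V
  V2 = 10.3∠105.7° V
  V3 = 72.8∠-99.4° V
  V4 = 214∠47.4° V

Step 1 — Convert each phasor to rectangular form:
  V1 = 45.2·(cos(4.3°) + j·sin(4.3°)) = 45.07 + j3.389 V
  V2 = 10.3·(cos(105.7°) + j·sin(105.7°)) = -2.787 + j9.916 V
  V3 = 72.8·(cos(-99.4°) + j·sin(-99.4°)) = -11.89 - j71.82 V
  V4 = 214·(cos(47.4°) + j·sin(47.4°)) = 144.9 + j157.5 V
Step 2 — Sum components: V_total = 175.2 + j99.01 V.
Step 3 — Convert to polar: |V_total| = 201.3 V, ∠V_total = 29.5°.

V_total = 201.3∠29.5° V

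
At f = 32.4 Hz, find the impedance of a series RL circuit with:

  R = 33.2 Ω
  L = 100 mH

Step 1 — Angular frequency: ω = 2π·f = 2π·32.4 = 203.6 rad/s.
Step 2 — Component impedances:
  R: Z = R = 33.2 Ω
  L: Z = jωL = j·203.6·0.1 = 0 + j20.36 Ω
Step 3 — Series combination: Z_total = R + L = 33.2 + j20.36 Ω = 38.94∠31.5° Ω.

Z = 33.2 + j20.36 Ω = 38.94∠31.5° Ω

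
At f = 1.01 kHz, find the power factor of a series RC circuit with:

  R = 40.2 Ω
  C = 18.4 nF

Step 1 — Angular frequency: ω = 2π·f = 2π·1010 = 6346 rad/s.
Step 2 — Component impedances:
  R: Z = R = 40.2 Ω
  C: Z = 1/(jωC) = -j/(ω·C) = 0 - j8564 Ω
Step 3 — Series combination: Z_total = R + C = 40.2 - j8564 Ω = 8564∠-89.7° Ω.
Step 4 — Power factor: PF = cos(φ) = Re(Z)/|Z| = 40.2/8564 = 0.004694.
Step 5 — Type: Im(Z) = -8564 ⇒ leading (phase φ = -89.7°).

PF = 0.004694 (leading, φ = -89.7°)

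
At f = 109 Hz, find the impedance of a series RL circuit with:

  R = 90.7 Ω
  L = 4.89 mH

Step 1 — Angular frequency: ω = 2π·f = 2π·109 = 684.9 rad/s.
Step 2 — Component impedances:
  R: Z = R = 90.7 Ω
  L: Z = jωL = j·684.9·0.00489 = 0 + j3.349 Ω
Step 3 — Series combination: Z_total = R + L = 90.7 + j3.349 Ω = 90.76∠2.1° Ω.

Z = 90.7 + j3.349 Ω = 90.76∠2.1° Ω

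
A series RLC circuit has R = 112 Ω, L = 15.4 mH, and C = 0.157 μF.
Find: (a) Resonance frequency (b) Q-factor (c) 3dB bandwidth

Step 1 — Resonance condition Im(Z)=0 gives ω₀ = 1/√(LC).
Step 2 — ω₀ = 1/√(0.0154·1.57e-07) = 2.034e+04 rad/s.
Step 3 — f₀ = ω₀/(2π) = 3237 Hz.
Step 4 — Series Q: Q = ω₀L/R = 2.034e+04·0.0154/112 = 2.796.
Step 5 — 3dB bandwidth: Δω = ω₀/Q = 7273 rad/s; BW = Δω/(2π) = 1157 Hz.

(a) f₀ = 3237 Hz  (b) Q = 2.796  (c) BW = 1157 Hz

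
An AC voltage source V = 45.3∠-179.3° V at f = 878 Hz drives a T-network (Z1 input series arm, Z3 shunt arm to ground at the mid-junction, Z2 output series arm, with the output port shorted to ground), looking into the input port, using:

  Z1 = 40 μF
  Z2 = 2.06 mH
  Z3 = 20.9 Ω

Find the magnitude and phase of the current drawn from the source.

Step 1 — Angular frequency: ω = 2π·f = 2π·878 = 5517 rad/s.
Step 2 — Component impedances:
  Z1: Z = 1/(jωC) = -j/(ω·C) = 0 - j4.532 Ω
  Z2: Z = jωL = j·5517·0.00206 = 0 + j11.36 Ω
  Z3: Z = R = 20.9 Ω
Step 3 — With the output port shorted to ground, the output series arm Z2 runs from the junction to ground; the shunt arm Z3 also runs from the junction to ground. They appear in parallel: Z3 || Z2 = 4.769 + j8.771 Ω.
Step 4 — Series with input arm Z1: Z_in = Z1 + (Z3 || Z2) = 4.769 + j4.239 Ω = 6.381∠41.6° Ω.
Step 5 — Source phasor: V = 45.3∠-179.3° V = -45.3 - j0.5534 V.
Step 6 — Ohm's law: I = V / Z_total = (-45.3 - j0.5534) / (4.769 + j4.239) = -5.363 + j4.651 A.
Step 7 — Convert to polar: |I| = 7.099 A, ∠I = 139.1°.

I = 7.099∠139.1° A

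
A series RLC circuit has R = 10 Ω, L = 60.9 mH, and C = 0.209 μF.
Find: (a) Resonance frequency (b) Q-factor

Step 1 — Resonance condition Im(Z)=0 gives ω₀ = 1/√(LC).
Step 2 — ω₀ = 1/√(0.0609·2.09e-07) = 8864 rad/s.
Step 3 — f₀ = ω₀/(2π) = 1411 Hz.
Step 4 — Series Q: Q = ω₀L/R = 8864·0.0609/10 = 53.98.

(a) f₀ = 1411 Hz  (b) Q = 53.98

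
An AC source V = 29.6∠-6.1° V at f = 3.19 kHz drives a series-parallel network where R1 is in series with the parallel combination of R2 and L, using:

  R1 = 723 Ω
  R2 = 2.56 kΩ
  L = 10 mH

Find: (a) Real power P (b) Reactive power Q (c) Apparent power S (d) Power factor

Step 1 — Angular frequency: ω = 2π·f = 2π·3190 = 2.004e+04 rad/s.
Step 2 — Component impedances:
  R1: Z = R = 723 Ω
  R2: Z = R = 2560 Ω
  L: Z = jωL = j·2.004e+04·0.01 = 0 + j200.4 Ω
Step 3 — Parallel branch: R2 || L = 1/(1/R2 + 1/L) = 15.6 + j199.2 Ω.
Step 4 — Series with R1: Z_total = R1 + (R2 || L) = 738.6 + j199.2 Ω = 765∠15.1° Ω.
Step 5 — Source phasor: V = 29.6∠-6.1° V = 29.43 - j3.145 V.
Step 6 — Current: I = V / Z = 0.03608 - j0.01399 A = 0.03869∠-21.2° A.
Step 7 — Complex power: S = V·I* = 1.106 + j0.2983 VA.
Step 8 — Real power: P = Re(S) = 1.106 W.
Step 9 — Reactive power: Q = Im(S) = 0.2983 VAR.
Step 10 — Apparent power: |S| = 1.145 VA.
Step 11 — Power factor: PF = P/|S| = 0.9655 (lagging).

(a) P = 1.106 W  (b) Q = 0.2983 VAR  (c) S = 1.145 VA  (d) PF = 0.9655 (lagging)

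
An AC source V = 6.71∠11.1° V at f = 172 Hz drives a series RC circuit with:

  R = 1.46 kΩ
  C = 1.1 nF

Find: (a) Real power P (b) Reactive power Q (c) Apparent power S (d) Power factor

Step 1 — Angular frequency: ω = 2π·f = 2π·172 = 1081 rad/s.
Step 2 — Component impedances:
  R: Z = R = 1460 Ω
  C: Z = 1/(jωC) = -j/(ω·C) = 0 - j8.412e+05 Ω
Step 3 — Series combination: Z_total = R + C = 1460 - j8.412e+05 Ω = 8.412e+05∠-89.9° Ω.
Step 4 — Source phasor: V = 6.71∠11.1° V = 6.584 + j1.292 V.
Step 5 — Current: I = V / Z = -1.522e-06 + j7.83e-06 A = 7.977e-06∠101.0° A.
Step 6 — Complex power: S = V·I* = 9.29e-08 - j5.352e-05 VA.
Step 7 — Real power: P = Re(S) = 9.29e-08 W.
Step 8 — Reactive power: Q = Im(S) = -5.352e-05 VAR.
Step 9 — Apparent power: |S| = 5.352e-05 VA.
Step 10 — Power factor: PF = P/|S| = 0.001736 (leading).

(a) P = 9.29e-08 W  (b) Q = -5.352e-05 VAR  (c) S = 5.352e-05 VA  (d) PF = 0.001736 (leading)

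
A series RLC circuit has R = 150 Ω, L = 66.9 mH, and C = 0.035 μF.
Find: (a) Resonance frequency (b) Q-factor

Step 1 — Resonance condition Im(Z)=0 gives ω₀ = 1/√(LC).
Step 2 — ω₀ = 1/√(0.0669·3.5e-08) = 2.067e+04 rad/s.
Step 3 — f₀ = ω₀/(2π) = 3289 Hz.
Step 4 — Series Q: Q = ω₀L/R = 2.067e+04·0.0669/150 = 9.217.

(a) f₀ = 3289 Hz  (b) Q = 9.217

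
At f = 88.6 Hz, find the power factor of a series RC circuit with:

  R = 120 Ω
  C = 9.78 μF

Step 1 — Angular frequency: ω = 2π·f = 2π·88.6 = 556.7 rad/s.
Step 2 — Component impedances:
  R: Z = R = 120 Ω
  C: Z = 1/(jωC) = -j/(ω·C) = 0 - j183.7 Ω
Step 3 — Series combination: Z_total = R + C = 120 - j183.7 Ω = 219.4∠-56.8° Ω.
Step 4 — Power factor: PF = cos(φ) = Re(Z)/|Z| = 120/219.4 = 0.5469.
Step 5 — Type: Im(Z) = -183.7 ⇒ leading (phase φ = -56.8°).

PF = 0.5469 (leading, φ = -56.8°)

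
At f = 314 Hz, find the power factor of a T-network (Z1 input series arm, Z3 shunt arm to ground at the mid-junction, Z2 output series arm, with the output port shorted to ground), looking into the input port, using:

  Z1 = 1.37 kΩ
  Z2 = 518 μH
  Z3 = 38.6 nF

Step 1 — Angular frequency: ω = 2π·f = 2π·314 = 1973 rad/s.
Step 2 — Component impedances:
  Z1: Z = R = 1370 Ω
  Z2: Z = jωL = j·1973·0.000518 = 0 + j1.022 Ω
  Z3: Z = 1/(jωC) = -j/(ω·C) = 0 - j1.313e+04 Ω
Step 3 — With the output port shorted to ground, the output series arm Z2 runs from the junction to ground; the shunt arm Z3 also runs from the junction to ground. They appear in parallel: Z3 || Z2 = 0 + j1.022 Ω.
Step 4 — Series with input arm Z1: Z_in = Z1 + (Z3 || Z2) = 1370 + j1.022 Ω = 1370∠0.0° Ω.
Step 5 — Power factor: PF = cos(φ) = Re(Z)/|Z| = 1370/1370 = 1.
Step 6 — Type: Im(Z) = 1.022 ⇒ lagging (phase φ = 0.0°).

PF = 1 (lagging, φ = 0.0°)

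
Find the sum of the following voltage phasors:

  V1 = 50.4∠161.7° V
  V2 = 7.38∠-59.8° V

Step 1 — Convert each phasor to rectangular form:
  V1 = 50.4·(cos(161.7°) + j·sin(161.7°)) = -47.85 + j15.83 V
  V2 = 7.38·(cos(-59.8°) + j·sin(-59.8°)) = 3.712 - j6.378 V
Step 2 — Sum components: V_total = -44.14 + j9.447 V.
Step 3 — Convert to polar: |V_total| = 45.14 V, ∠V_total = 167.9°.

V_total = 45.14∠167.9° V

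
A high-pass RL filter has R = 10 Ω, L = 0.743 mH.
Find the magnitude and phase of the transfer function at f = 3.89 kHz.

Step 1 — Angular frequency: ω = 2π·3890 = 2.444e+04 rad/s.
Step 2 — Transfer function: H(jω) = jωL/(R + jωL).
Step 3 — Numerator jωL = j·18.16; denominator R + jωL = 10 + j18.16.
Step 4 — H = 0.7673 + j0.4225.
Step 5 — Magnitude: |H| = 0.876 (-1.2 dB); phase: φ = 28.8°.

|H| = 0.876 (-1.2 dB), φ = 28.8°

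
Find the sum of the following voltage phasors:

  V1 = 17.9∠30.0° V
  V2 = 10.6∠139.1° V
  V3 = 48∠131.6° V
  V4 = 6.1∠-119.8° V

Step 1 — Convert each phasor to rectangular form:
  V1 = 17.9·(cos(30.0°) + j·sin(30.0°)) = 15.5 + j8.95 V
  V2 = 10.6·(cos(139.1°) + j·sin(139.1°)) = -8.012 + j6.94 V
  V3 = 48·(cos(131.6°) + j·sin(131.6°)) = -31.87 + j35.89 V
  V4 = 6.1·(cos(-119.8°) + j·sin(-119.8°)) = -3.032 - j5.293 V
Step 2 — Sum components: V_total = -27.41 + j46.49 V.
Step 3 — Convert to polar: |V_total| = 53.97 V, ∠V_total = 120.5°.

V_total = 53.97∠120.5° V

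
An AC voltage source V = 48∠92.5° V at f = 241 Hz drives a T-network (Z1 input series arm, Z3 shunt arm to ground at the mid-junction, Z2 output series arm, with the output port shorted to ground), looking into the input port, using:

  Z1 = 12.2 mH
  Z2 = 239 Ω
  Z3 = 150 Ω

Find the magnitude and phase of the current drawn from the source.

Step 1 — Angular frequency: ω = 2π·f = 2π·241 = 1514 rad/s.
Step 2 — Component impedances:
  Z1: Z = jωL = j·1514·0.0122 = 0 + j18.47 Ω
  Z2: Z = R = 239 Ω
  Z3: Z = R = 150 Ω
Step 3 — With the output port shorted to ground, the output series arm Z2 runs from the junction to ground; the shunt arm Z3 also runs from the junction to ground. They appear in parallel: Z3 || Z2 = 92.16 Ω.
Step 4 — Series with input arm Z1: Z_in = Z1 + (Z3 || Z2) = 92.16 + j18.47 Ω = 93.99∠11.3° Ω.
Step 5 — Source phasor: V = 48∠92.5° V = -2.094 + j47.95 V.
Step 6 — Ohm's law: I = V / Z_total = (-2.094 + j47.95) / (92.16 + j18.47) = 0.07843 + j0.5046 A.
Step 7 — Convert to polar: |I| = 0.5107 A, ∠I = 81.2°.

I = 0.5107∠81.2° A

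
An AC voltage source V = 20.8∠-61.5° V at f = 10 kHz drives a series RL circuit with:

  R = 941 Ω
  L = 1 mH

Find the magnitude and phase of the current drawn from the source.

Step 1 — Angular frequency: ω = 2π·f = 2π·1e+04 = 6.283e+04 rad/s.
Step 2 — Component impedances:
  R: Z = R = 941 Ω
  L: Z = jωL = j·6.283e+04·0.001 = 0 + j62.83 Ω
Step 3 — Series combination: Z_total = R + L = 941 + j62.83 Ω = 943.1∠3.8° Ω.
Step 4 — Source phasor: V = 20.8∠-61.5° V = 9.925 - j18.28 V.
Step 5 — Ohm's law: I = V / Z_total = (9.925 - j18.28) / (941 + j62.83) = 0.009209 - j0.02004 A.
Step 6 — Convert to polar: |I| = 0.02206 A, ∠I = -65.3°.

I = 0.02206∠-65.3° A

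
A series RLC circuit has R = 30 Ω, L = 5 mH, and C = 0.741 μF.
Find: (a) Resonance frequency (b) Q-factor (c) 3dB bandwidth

Step 1 — Resonance condition Im(Z)=0 gives ω₀ = 1/√(LC).
Step 2 — ω₀ = 1/√(0.005·7.41e-07) = 1.643e+04 rad/s.
Step 3 — f₀ = ω₀/(2π) = 2615 Hz.
Step 4 — Series Q: Q = ω₀L/R = 1.643e+04·0.005/30 = 2.738.
Step 5 — 3dB bandwidth: Δω = ω₀/Q = 6000 rad/s; BW = Δω/(2π) = 954.9 Hz.

(a) f₀ = 2615 Hz  (b) Q = 2.738  (c) BW = 954.9 Hz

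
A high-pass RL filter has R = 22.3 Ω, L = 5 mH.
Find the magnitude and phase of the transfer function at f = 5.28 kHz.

Step 1 — Angular frequency: ω = 2π·5280 = 3.318e+04 rad/s.
Step 2 — Transfer function: H(jω) = jωL/(R + jωL).
Step 3 — Numerator jωL = j·165.9; denominator R + jωL = 22.3 + j165.9.
Step 4 — H = 0.9822 + j0.1321.
Step 5 — Magnitude: |H| = 0.9911 (-0.1 dB); phase: φ = 7.7°.

|H| = 0.9911 (-0.1 dB), φ = 7.7°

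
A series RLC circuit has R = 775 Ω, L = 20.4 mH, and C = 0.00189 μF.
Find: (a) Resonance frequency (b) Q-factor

Step 1 — Resonance condition Im(Z)=0 gives ω₀ = 1/√(LC).
Step 2 — ω₀ = 1/√(0.0204·1.89e-09) = 1.61e+05 rad/s.
Step 3 — f₀ = ω₀/(2π) = 2.563e+04 Hz.
Step 4 — Series Q: Q = ω₀L/R = 1.61e+05·0.0204/775 = 4.239.

(a) f₀ = 2.563e+04 Hz  (b) Q = 4.239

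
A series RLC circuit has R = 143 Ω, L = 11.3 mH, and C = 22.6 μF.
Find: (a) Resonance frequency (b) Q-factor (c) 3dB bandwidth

Step 1 — Resonance condition Im(Z)=0 gives ω₀ = 1/√(LC).
Step 2 — ω₀ = 1/√(0.0113·2.26e-05) = 1979 rad/s.
Step 3 — f₀ = ω₀/(2π) = 314.9 Hz.
Step 4 — Series Q: Q = ω₀L/R = 1979·0.0113/143 = 0.1564.
Step 5 — 3dB bandwidth: Δω = ω₀/Q = 1.265e+04 rad/s; BW = Δω/(2π) = 2014 Hz.

(a) f₀ = 314.9 Hz  (b) Q = 0.1564  (c) BW = 2014 Hz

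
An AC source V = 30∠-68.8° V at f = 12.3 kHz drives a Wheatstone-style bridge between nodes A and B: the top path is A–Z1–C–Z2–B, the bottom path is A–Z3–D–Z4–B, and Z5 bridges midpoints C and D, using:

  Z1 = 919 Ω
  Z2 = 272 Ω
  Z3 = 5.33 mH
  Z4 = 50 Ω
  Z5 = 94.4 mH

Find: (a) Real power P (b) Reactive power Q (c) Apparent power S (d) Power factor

Step 1 — Angular frequency: ω = 2π·f = 2π·1.23e+04 = 7.728e+04 rad/s.
Step 2 — Component impedances:
  Z1: Z = R = 919 Ω
  Z2: Z = R = 272 Ω
  Z3: Z = jωL = j·7.728e+04·0.00533 = 0 + j411.9 Ω
  Z4: Z = R = 50 Ω
  Z5: Z = jωL = j·7.728e+04·0.0944 = 0 + j7296 Ω
Step 3 — Bridge requires nodal analysis (the Z5 bridge couples midpoints C and D, so the two paths cannot be reduced to a simple series/parallel combination). Setting node B to ground and injecting 1 A at node A, the 3-node admittance system at A, C, D solves to V_A = Z_AB = 161.6 + j340.6 Ω = 377∠64.6° Ω.
Step 4 — Source phasor: V = 30∠-68.8° V = 10.85 - j27.97 V.
Step 5 — Current: I = V / Z = -0.05469 - j0.05781 A = 0.07958∠-133.4° A.
Step 6 — Complex power: S = V·I* = 1.023 + j2.157 VA.
Step 7 — Real power: P = Re(S) = 1.023 W.
Step 8 — Reactive power: Q = Im(S) = 2.157 VAR.
Step 9 — Apparent power: |S| = 2.387 VA.
Step 10 — Power factor: PF = P/|S| = 0.4287 (lagging).

(a) P = 1.023 W  (b) Q = 2.157 VAR  (c) S = 2.387 VA  (d) PF = 0.4287 (lagging)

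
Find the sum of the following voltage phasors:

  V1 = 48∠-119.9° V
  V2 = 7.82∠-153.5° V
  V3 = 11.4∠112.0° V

Step 1 — Convert each phasor to rectangular form:
  V1 = 48·(cos(-119.9°) + j·sin(-119.9°)) = -23.93 - j41.61 V
  V2 = 7.82·(cos(-153.5°) + j·sin(-153.5°)) = -6.998 - j3.489 V
  V3 = 11.4·(cos(112.0°) + j·sin(112.0°)) = -4.271 + j10.57 V
Step 2 — Sum components: V_total = -35.2 - j34.53 V.
Step 3 — Convert to polar: |V_total| = 49.31 V, ∠V_total = -135.5°.

V_total = 49.31∠-135.5° V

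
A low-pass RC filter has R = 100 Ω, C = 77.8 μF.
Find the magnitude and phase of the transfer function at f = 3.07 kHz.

Step 1 — Angular frequency: ω = 2π·3070 = 1.929e+04 rad/s.
Step 2 — Transfer function: H(jω) = 1/(1 + jωRC).
Step 3 — Denominator: 1 + jωRC = 1 + j·1.929e+04·100·7.78e-05 = 1 + j150.1.
Step 4 — H = 4.44e-05 - j0.006663.
Step 5 — Magnitude: |H| = 0.006663 (-43.5 dB); phase: φ = -89.6°.

|H| = 0.006663 (-43.5 dB), φ = -89.6°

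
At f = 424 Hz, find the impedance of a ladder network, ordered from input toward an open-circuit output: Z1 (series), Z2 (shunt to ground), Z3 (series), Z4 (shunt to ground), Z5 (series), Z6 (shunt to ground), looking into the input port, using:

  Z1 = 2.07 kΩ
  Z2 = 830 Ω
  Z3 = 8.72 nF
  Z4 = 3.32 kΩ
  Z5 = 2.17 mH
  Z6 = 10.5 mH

Step 1 — Angular frequency: ω = 2π·f = 2π·424 = 2664 rad/s.
Step 2 — Component impedances:
  Z1: Z = R = 2070 Ω
  Z2: Z = R = 830 Ω
  Z3: Z = 1/(jωC) = -j/(ω·C) = 0 - j4.305e+04 Ω
  Z4: Z = R = 3320 Ω
  Z5: Z = jωL = j·2664·0.00217 = 0 + j5.781 Ω
  Z6: Z = jωL = j·2664·0.0105 = 0 + j27.97 Ω
Step 3 — Ladder network (open output): work backward from the far end, alternating series and parallel combinations. Z_in = 2900 - j16.01 Ω = 2900∠-0.3° Ω.

Z = 2900 - j16.01 Ω = 2900∠-0.3° Ω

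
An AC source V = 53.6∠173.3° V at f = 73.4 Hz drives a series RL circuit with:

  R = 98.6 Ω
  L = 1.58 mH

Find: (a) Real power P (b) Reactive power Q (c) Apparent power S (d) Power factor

Step 1 — Angular frequency: ω = 2π·f = 2π·73.4 = 461.2 rad/s.
Step 2 — Component impedances:
  R: Z = R = 98.6 Ω
  L: Z = jωL = j·461.2·0.00158 = 0 + j0.7287 Ω
Step 3 — Series combination: Z_total = R + L = 98.6 + j0.7287 Ω = 98.6∠0.4° Ω.
Step 4 — Source phasor: V = 53.6∠173.3° V = -53.23 + j6.254 V.
Step 5 — Current: I = V / Z = -0.5394 + j0.06741 A = 0.5436∠172.9° A.
Step 6 — Complex power: S = V·I* = 29.14 + j0.2153 VA.
Step 7 — Real power: P = Re(S) = 29.14 W.
Step 8 — Reactive power: Q = Im(S) = 0.2153 VAR.
Step 9 — Apparent power: |S| = 29.14 VA.
Step 10 — Power factor: PF = P/|S| = 1 (lagging).

(a) P = 29.14 W  (b) Q = 0.2153 VAR  (c) S = 29.14 VA  (d) PF = 1 (lagging)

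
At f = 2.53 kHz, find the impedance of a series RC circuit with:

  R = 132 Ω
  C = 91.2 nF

Step 1 — Angular frequency: ω = 2π·f = 2π·2530 = 1.59e+04 rad/s.
Step 2 — Component impedances:
  R: Z = R = 132 Ω
  C: Z = 1/(jωC) = -j/(ω·C) = 0 - j689.8 Ω
Step 3 — Series combination: Z_total = R + C = 132 - j689.8 Ω = 702.3∠-79.2° Ω.

Z = 132 - j689.8 Ω = 702.3∠-79.2° Ω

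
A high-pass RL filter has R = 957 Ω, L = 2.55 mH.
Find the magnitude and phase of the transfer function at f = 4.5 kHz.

Step 1 — Angular frequency: ω = 2π·4500 = 2.827e+04 rad/s.
Step 2 — Transfer function: H(jω) = jωL/(R + jωL).
Step 3 — Numerator jωL = j·72.1; denominator R + jωL = 957 + j72.1.
Step 4 — H = 0.005644 + j0.07491.
Step 5 — Magnitude: |H| = 0.07513 (-22.5 dB); phase: φ = 85.7°.

|H| = 0.07513 (-22.5 dB), φ = 85.7°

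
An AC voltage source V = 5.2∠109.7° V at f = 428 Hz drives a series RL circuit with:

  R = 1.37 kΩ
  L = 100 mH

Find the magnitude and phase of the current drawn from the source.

Step 1 — Angular frequency: ω = 2π·f = 2π·428 = 2689 rad/s.
Step 2 — Component impedances:
  R: Z = R = 1370 Ω
  L: Z = jωL = j·2689·0.1 = 0 + j268.9 Ω
Step 3 — Series combination: Z_total = R + L = 1370 + j268.9 Ω = 1396∠11.1° Ω.
Step 4 — Source phasor: V = 5.2∠109.7° V = -1.753 + j4.896 V.
Step 5 — Ohm's law: I = V / Z_total = (-1.753 + j4.896) / (1370 + j268.9) = -0.0005566 + j0.003683 A.
Step 6 — Convert to polar: |I| = 0.003725 A, ∠I = 98.6°.

I = 0.003725∠98.6° A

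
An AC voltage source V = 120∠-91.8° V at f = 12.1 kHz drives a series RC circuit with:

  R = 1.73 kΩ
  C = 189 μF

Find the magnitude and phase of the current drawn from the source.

Step 1 — Angular frequency: ω = 2π·f = 2π·1.21e+04 = 7.603e+04 rad/s.
Step 2 — Component impedances:
  R: Z = R = 1730 Ω
  C: Z = 1/(jωC) = -j/(ω·C) = 0 - j0.06959 Ω
Step 3 — Series combination: Z_total = R + C = 1730 - j0.06959 Ω = 1730∠-0.0° Ω.
Step 4 — Source phasor: V = 120∠-91.8° V = -3.769 - j119.9 V.
Step 5 — Ohm's law: I = V / Z_total = (-3.769 - j119.9) / (1730 - j0.06959) = -0.002176 - j0.06933 A.
Step 6 — Convert to polar: |I| = 0.06936 A, ∠I = -91.8°.

I = 0.06936∠-91.8° A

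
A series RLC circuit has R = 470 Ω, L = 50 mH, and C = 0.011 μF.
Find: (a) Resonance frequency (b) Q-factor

Step 1 — Resonance condition Im(Z)=0 gives ω₀ = 1/√(LC).
Step 2 — ω₀ = 1/√(0.05·1.1e-08) = 4.264e+04 rad/s.
Step 3 — f₀ = ω₀/(2π) = 6786 Hz.
Step 4 — Series Q: Q = ω₀L/R = 4.264e+04·0.05/470 = 4.536.

(a) f₀ = 6786 Hz  (b) Q = 4.536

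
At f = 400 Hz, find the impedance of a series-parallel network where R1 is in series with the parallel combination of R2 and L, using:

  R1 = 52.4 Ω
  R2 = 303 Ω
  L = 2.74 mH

Step 1 — Angular frequency: ω = 2π·f = 2π·400 = 2513 rad/s.
Step 2 — Component impedances:
  R1: Z = R = 52.4 Ω
  R2: Z = R = 303 Ω
  L: Z = jωL = j·2513·0.00274 = 0 + j6.886 Ω
Step 3 — Parallel branch: R2 || L = 1/(1/R2 + 1/L) = 0.1564 + j6.883 Ω.
Step 4 — Series with R1: Z_total = R1 + (R2 || L) = 52.56 + j6.883 Ω = 53.01∠7.5° Ω.

Z = 52.56 + j6.883 Ω = 53.01∠7.5° Ω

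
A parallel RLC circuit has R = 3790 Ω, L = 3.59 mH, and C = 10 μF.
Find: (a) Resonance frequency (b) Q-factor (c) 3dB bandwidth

Step 1 — Resonance: ω₀ = 1/√(LC) = 1/√(0.00359·1e-05) = 5278 rad/s.
Step 2 — f₀ = ω₀/(2π) = 840 Hz.
Step 3 — Parallel Q: Q = R/(ω₀L) = 3790/(5278·0.00359) = 200.
Step 4 — Bandwidth: Δω = ω₀/Q = 26.39 rad/s; BW = Δω/(2π) = 4.199 Hz.

(a) f₀ = 840 Hz  (b) Q = 200  (c) BW = 4.199 Hz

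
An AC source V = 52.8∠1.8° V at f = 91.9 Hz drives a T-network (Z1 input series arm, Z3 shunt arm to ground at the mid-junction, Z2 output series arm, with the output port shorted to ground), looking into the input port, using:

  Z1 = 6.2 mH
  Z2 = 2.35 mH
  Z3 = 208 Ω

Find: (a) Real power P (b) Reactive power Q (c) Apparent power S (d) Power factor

Step 1 — Angular frequency: ω = 2π·f = 2π·91.9 = 577.4 rad/s.
Step 2 — Component impedances:
  Z1: Z = jωL = j·577.4·0.0062 = 0 + j3.58 Ω
  Z2: Z = jωL = j·577.4·0.00235 = 0 + j1.357 Ω
  Z3: Z = R = 208 Ω
Step 3 — With the output port shorted to ground, the output series arm Z2 runs from the junction to ground; the shunt arm Z3 also runs from the junction to ground. They appear in parallel: Z3 || Z2 = 0.008852 + j1.357 Ω.
Step 4 — Series with input arm Z1: Z_in = Z1 + (Z3 || Z2) = 0.008852 + j4.937 Ω = 4.937∠89.9° Ω.
Step 5 — Source phasor: V = 52.8∠1.8° V = 52.77 + j1.658 V.
Step 6 — Current: I = V / Z = 0.3551 - j10.69 A = 10.69∠-88.1° A.
Step 7 — Complex power: S = V·I* = 1.013 + j564.7 VA.
Step 8 — Real power: P = Re(S) = 1.013 W.
Step 9 — Reactive power: Q = Im(S) = 564.7 VAR.
Step 10 — Apparent power: |S| = 564.7 VA.
Step 11 — Power factor: PF = P/|S| = 0.001793 (lagging).

(a) P = 1.013 W  (b) Q = 564.7 VAR  (c) S = 564.7 VA  (d) PF = 0.001793 (lagging)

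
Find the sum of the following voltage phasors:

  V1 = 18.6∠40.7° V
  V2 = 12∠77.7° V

Step 1 — Convert each phasor to rectangular form:
  V1 = 18.6·(cos(40.7°) + j·sin(40.7°)) = 14.1 + j12.13 V
  V2 = 12·(cos(77.7°) + j·sin(77.7°)) = 2.556 + j11.72 V
Step 2 — Sum components: V_total = 16.66 + j23.85 V.
Step 3 — Convert to polar: |V_total| = 29.09 V, ∠V_total = 55.1°.

V_total = 29.09∠55.1° V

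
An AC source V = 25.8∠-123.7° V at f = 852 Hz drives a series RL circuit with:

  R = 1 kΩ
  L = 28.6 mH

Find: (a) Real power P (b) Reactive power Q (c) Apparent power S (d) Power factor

Step 1 — Angular frequency: ω = 2π·f = 2π·852 = 5353 rad/s.
Step 2 — Component impedances:
  R: Z = R = 1000 Ω
  L: Z = jωL = j·5353·0.0286 = 0 + j153.1 Ω
Step 3 — Series combination: Z_total = R + L = 1000 + j153.1 Ω = 1012∠8.7° Ω.
Step 4 — Source phasor: V = 25.8∠-123.7° V = -14.31 - j21.46 V.
Step 5 — Current: I = V / Z = -0.0172 - j0.01883 A = 0.0255∠-132.4° A.
Step 6 — Complex power: S = V·I* = 0.6504 + j0.09958 VA.
Step 7 — Real power: P = Re(S) = 0.6504 W.
Step 8 — Reactive power: Q = Im(S) = 0.09958 VAR.
Step 9 — Apparent power: |S| = 0.658 VA.
Step 10 — Power factor: PF = P/|S| = 0.9885 (lagging).

(a) P = 0.6504 W  (b) Q = 0.09958 VAR  (c) S = 0.658 VA  (d) PF = 0.9885 (lagging)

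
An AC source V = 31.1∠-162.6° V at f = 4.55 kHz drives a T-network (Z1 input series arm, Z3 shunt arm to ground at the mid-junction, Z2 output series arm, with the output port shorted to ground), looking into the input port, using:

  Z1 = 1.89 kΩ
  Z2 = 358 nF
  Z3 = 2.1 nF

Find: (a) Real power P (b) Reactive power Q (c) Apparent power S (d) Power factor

Step 1 — Angular frequency: ω = 2π·f = 2π·4550 = 2.859e+04 rad/s.
Step 2 — Component impedances:
  Z1: Z = R = 1890 Ω
  Z2: Z = 1/(jωC) = -j/(ω·C) = 0 - j97.71 Ω
  Z3: Z = 1/(jωC) = -j/(ω·C) = 0 - j1.666e+04 Ω
Step 3 — With the output port shorted to ground, the output series arm Z2 runs from the junction to ground; the shunt arm Z3 also runs from the junction to ground. They appear in parallel: Z3 || Z2 = 0 - j97.14 Ω.
Step 4 — Series with input arm Z1: Z_in = Z1 + (Z3 || Z2) = 1890 - j97.14 Ω = 1892∠-2.9° Ω.
Step 5 — Source phasor: V = 31.1∠-162.6° V = -29.68 - j9.3 V.
Step 6 — Current: I = V / Z = -0.01541 - j0.005713 A = 0.01643∠-159.7° A.
Step 7 — Complex power: S = V·I* = 0.5104 - j0.02623 VA.
Step 8 — Real power: P = Re(S) = 0.5104 W.
Step 9 — Reactive power: Q = Im(S) = -0.02623 VAR.
Step 10 — Apparent power: |S| = 0.5111 VA.
Step 11 — Power factor: PF = P/|S| = 0.9987 (leading).

(a) P = 0.5104 W  (b) Q = -0.02623 VAR  (c) S = 0.5111 VA  (d) PF = 0.9987 (leading)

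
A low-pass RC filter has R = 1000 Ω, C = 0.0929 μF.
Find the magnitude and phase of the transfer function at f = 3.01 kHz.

Step 1 — Angular frequency: ω = 2π·3010 = 1.891e+04 rad/s.
Step 2 — Transfer function: H(jω) = 1/(1 + jωRC).
Step 3 — Denominator: 1 + jωRC = 1 + j·1.891e+04·1000·9.29e-08 = 1 + j1.757.
Step 4 — H = 0.2447 - j0.4299.
Step 5 — Magnitude: |H| = 0.4947 (-6.1 dB); phase: φ = -60.4°.

|H| = 0.4947 (-6.1 dB), φ = -60.4°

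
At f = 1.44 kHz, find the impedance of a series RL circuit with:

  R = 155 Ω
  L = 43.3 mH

Step 1 — Angular frequency: ω = 2π·f = 2π·1440 = 9048 rad/s.
Step 2 — Component impedances:
  R: Z = R = 155 Ω
  L: Z = jωL = j·9048·0.0433 = 0 + j391.8 Ω
Step 3 — Series combination: Z_total = R + L = 155 + j391.8 Ω = 421.3∠68.4° Ω.

Z = 155 + j391.8 Ω = 421.3∠68.4° Ω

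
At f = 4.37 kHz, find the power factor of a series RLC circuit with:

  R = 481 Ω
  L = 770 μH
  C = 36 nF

Step 1 — Angular frequency: ω = 2π·f = 2π·4370 = 2.746e+04 rad/s.
Step 2 — Component impedances:
  R: Z = R = 481 Ω
  L: Z = jωL = j·2.746e+04·0.00077 = 0 + j21.14 Ω
  C: Z = 1/(jωC) = -j/(ω·C) = 0 - j1012 Ω
Step 3 — Series combination: Z_total = R + L + C = 481 - j990.5 Ω = 1101∠-64.1° Ω.
Step 4 — Power factor: PF = cos(φ) = Re(Z)/|Z| = 481/1101.1 = 0.4368.
Step 5 — Type: Im(Z) = -990.5 ⇒ leading (phase φ = -64.1°).

PF = 0.4368 (leading, φ = -64.1°)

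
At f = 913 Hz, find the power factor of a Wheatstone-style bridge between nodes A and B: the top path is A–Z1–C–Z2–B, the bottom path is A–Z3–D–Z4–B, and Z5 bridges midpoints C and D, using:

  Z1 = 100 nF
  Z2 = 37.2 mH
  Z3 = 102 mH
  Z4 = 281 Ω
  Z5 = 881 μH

Step 1 — Angular frequency: ω = 2π·f = 2π·913 = 5737 rad/s.
Step 2 — Component impedances:
  Z1: Z = 1/(jωC) = -j/(ω·C) = 0 - j1743 Ω
  Z2: Z = jωL = j·5737·0.0372 = 0 + j213.4 Ω
  Z3: Z = jωL = j·5737·0.102 = 0 + j585.1 Ω
  Z4: Z = R = 281 Ω
  Z5: Z = jωL = j·5737·0.000881 = 0 + j5.054 Ω
Step 3 — Bridge requires nodal analysis (the Z5 bridge couples midpoints C and D, so the two paths cannot be reduced to a simple series/parallel combination). Setting node B to ground and injecting 1 A at node A, the 3-node admittance system at A, C, D solves to V_A = Z_AB = 108.4 + j1021 Ω = 1027∠83.9° Ω.
Step 4 — Power factor: PF = cos(φ) = Re(Z)/|Z| = 108.37/1027.1 = 0.1055.
Step 5 — Type: Im(Z) = 1021 ⇒ lagging (phase φ = 83.9°).

PF = 0.1055 (lagging, φ = 83.9°)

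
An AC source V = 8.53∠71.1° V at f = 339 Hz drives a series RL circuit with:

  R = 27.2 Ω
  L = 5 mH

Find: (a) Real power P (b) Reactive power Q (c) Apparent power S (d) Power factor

Step 1 — Angular frequency: ω = 2π·f = 2π·339 = 2130 rad/s.
Step 2 — Component impedances:
  R: Z = R = 27.2 Ω
  L: Z = jωL = j·2130·0.005 = 0 + j10.65 Ω
Step 3 — Series combination: Z_total = R + L = 27.2 + j10.65 Ω = 29.21∠21.4° Ω.
Step 4 — Source phasor: V = 8.53∠71.1° V = 2.763 + j8.07 V.
Step 5 — Current: I = V / Z = 0.1888 + j0.2228 A = 0.292∠49.7° A.
Step 6 — Complex power: S = V·I* = 2.319 + j0.9082 VA.
Step 7 — Real power: P = Re(S) = 2.319 W.
Step 8 — Reactive power: Q = Im(S) = 0.9082 VAR.
Step 9 — Apparent power: |S| = 2.491 VA.
Step 10 — Power factor: PF = P/|S| = 0.9312 (lagging).

(a) P = 2.319 W  (b) Q = 0.9082 VAR  (c) S = 2.491 VA  (d) PF = 0.9312 (lagging)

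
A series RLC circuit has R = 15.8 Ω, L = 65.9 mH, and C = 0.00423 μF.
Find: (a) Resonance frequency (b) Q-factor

Step 1 — Resonance condition Im(Z)=0 gives ω₀ = 1/√(LC).
Step 2 — ω₀ = 1/√(0.0659·4.23e-09) = 5.989e+04 rad/s.
Step 3 — f₀ = ω₀/(2π) = 9533 Hz.
Step 4 — Series Q: Q = ω₀L/R = 5.989e+04·0.0659/15.8 = 249.8.

(a) f₀ = 9533 Hz  (b) Q = 249.8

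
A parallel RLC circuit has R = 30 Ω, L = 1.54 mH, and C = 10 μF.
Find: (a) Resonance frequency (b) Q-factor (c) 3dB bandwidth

Step 1 — Resonance: ω₀ = 1/√(LC) = 1/√(0.00154·1e-05) = 8058 rad/s.
Step 2 — f₀ = ω₀/(2π) = 1283 Hz.
Step 3 — Parallel Q: Q = R/(ω₀L) = 30/(8058·0.00154) = 2.417.
Step 4 — Bandwidth: Δω = ω₀/Q = 3333 rad/s; BW = Δω/(2π) = 530.5 Hz.

(a) f₀ = 1283 Hz  (b) Q = 2.417  (c) BW = 530.5 Hz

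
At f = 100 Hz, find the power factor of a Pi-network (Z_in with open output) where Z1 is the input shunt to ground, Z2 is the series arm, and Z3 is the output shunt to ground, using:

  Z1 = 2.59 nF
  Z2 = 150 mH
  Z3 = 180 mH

Step 1 — Angular frequency: ω = 2π·f = 2π·100 = 628.3 rad/s.
Step 2 — Component impedances:
  Z1: Z = 1/(jωC) = -j/(ω·C) = 0 - j6.145e+05 Ω
  Z2: Z = jωL = j·628.3·0.15 = 0 + j94.25 Ω
  Z3: Z = jωL = j·628.3·0.18 = 0 + j113.1 Ω
Step 3 — With open output, the series arm Z2 and the output shunt Z3 appear in series to ground: Z2 + Z3 = 0 + j207.3 Ω.
Step 4 — Parallel with input shunt Z1: Z_in = Z1 || (Z2 + Z3) = 0 + j207.4 Ω = 207.4∠90.0° Ω.
Step 5 — Power factor: PF = cos(φ) = Re(Z)/|Z| = -0/207.4 = -0.
Step 6 — Type: Im(Z) = 207.4 ⇒ lagging (phase φ = 90.0°).

PF = -0 (lagging, φ = 90.0°)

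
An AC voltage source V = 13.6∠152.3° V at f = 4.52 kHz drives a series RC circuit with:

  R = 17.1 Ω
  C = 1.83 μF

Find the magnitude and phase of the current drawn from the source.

Step 1 — Angular frequency: ω = 2π·f = 2π·4520 = 2.84e+04 rad/s.
Step 2 — Component impedances:
  R: Z = R = 17.1 Ω
  C: Z = 1/(jωC) = -j/(ω·C) = 0 - j19.24 Ω
Step 3 — Series combination: Z_total = R + C = 17.1 - j19.24 Ω = 25.74∠-48.4° Ω.
Step 4 — Source phasor: V = 13.6∠152.3° V = -12.04 + j6.322 V.
Step 5 — Ohm's law: I = V / Z_total = (-12.04 + j6.322) / (17.1 - j19.24) = -0.4943 - j0.1865 A.
Step 6 — Convert to polar: |I| = 0.5283 A, ∠I = -159.3°.

I = 0.5283∠-159.3° A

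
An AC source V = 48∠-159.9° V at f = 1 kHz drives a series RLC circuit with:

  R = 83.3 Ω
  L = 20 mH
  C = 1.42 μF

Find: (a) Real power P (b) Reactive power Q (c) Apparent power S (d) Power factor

Step 1 — Angular frequency: ω = 2π·f = 2π·1000 = 6283 rad/s.
Step 2 — Component impedances:
  R: Z = R = 83.3 Ω
  L: Z = jωL = j·6283·0.02 = 0 + j125.7 Ω
  C: Z = 1/(jωC) = -j/(ω·C) = 0 - j112.1 Ω
Step 3 — Series combination: Z_total = R + L + C = 83.3 + j13.58 Ω = 84.4∠9.3° Ω.
Step 4 — Source phasor: V = 48∠-159.9° V = -45.08 - j16.5 V.
Step 5 — Current: I = V / Z = -0.5586 - j0.1069 A = 0.5687∠-169.2° A.
Step 6 — Complex power: S = V·I* = 26.94 + j4.393 VA.
Step 7 — Real power: P = Re(S) = 26.94 W.
Step 8 — Reactive power: Q = Im(S) = 4.393 VAR.
Step 9 — Apparent power: |S| = 27.3 VA.
Step 10 — Power factor: PF = P/|S| = 0.987 (lagging).

(a) P = 26.94 W  (b) Q = 4.393 VAR  (c) S = 27.3 VA  (d) PF = 0.987 (lagging)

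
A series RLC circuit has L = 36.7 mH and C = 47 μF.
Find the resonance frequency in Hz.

Step 1 — Resonance condition Im(Z)=0 gives ω₀ = 1/√(LC).
Step 2 — ω₀ = 1/√(0.0367·4.7e-05) = 761.4 rad/s.
Step 3 — f₀ = ω₀/(2π) = 121.2 Hz.

f₀ = 121.2 Hz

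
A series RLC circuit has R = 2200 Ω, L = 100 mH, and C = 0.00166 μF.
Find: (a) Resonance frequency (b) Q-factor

Step 1 — Resonance condition Im(Z)=0 gives ω₀ = 1/√(LC).
Step 2 — ω₀ = 1/√(0.1·1.66e-09) = 7.762e+04 rad/s.
Step 3 — f₀ = ω₀/(2π) = 1.235e+04 Hz.
Step 4 — Series Q: Q = ω₀L/R = 7.762e+04·0.1/2200 = 3.528.

(a) f₀ = 1.235e+04 Hz  (b) Q = 3.528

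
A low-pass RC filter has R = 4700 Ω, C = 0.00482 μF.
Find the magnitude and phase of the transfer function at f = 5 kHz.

Step 1 — Angular frequency: ω = 2π·5000 = 3.142e+04 rad/s.
Step 2 — Transfer function: H(jω) = 1/(1 + jωRC).
Step 3 — Denominator: 1 + jωRC = 1 + j·3.142e+04·4700·4.82e-09 = 1 + j0.7117.
Step 4 — H = 0.6638 - j0.4724.
Step 5 — Magnitude: |H| = 0.8147 (-1.8 dB); phase: φ = -35.4°.

|H| = 0.8147 (-1.8 dB), φ = -35.4°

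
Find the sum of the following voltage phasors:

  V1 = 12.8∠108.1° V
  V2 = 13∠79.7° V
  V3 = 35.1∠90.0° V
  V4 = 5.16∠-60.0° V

Step 1 — Convert each phasor to rectangular form:
  V1 = 12.8·(cos(108.1°) + j·sin(108.1°)) = -3.977 + j12.17 V
  V2 = 13·(cos(79.7°) + j·sin(79.7°)) = 2.324 + j12.79 V
  V3 = 35.1·(cos(90.0°) + j·sin(90.0°)) = 0 + j35.1 V
  V4 = 5.16·(cos(-60.0°) + j·sin(-60.0°)) = 2.58 - j4.469 V
Step 2 — Sum components: V_total = 0.9278 + j55.59 V.
Step 3 — Convert to polar: |V_total| = 55.6 V, ∠V_total = 89.0°.

V_total = 55.6∠89.0° V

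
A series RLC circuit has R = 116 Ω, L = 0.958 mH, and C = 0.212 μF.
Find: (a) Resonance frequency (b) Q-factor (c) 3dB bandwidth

Step 1 — Resonance condition Im(Z)=0 gives ω₀ = 1/√(LC).
Step 2 — ω₀ = 1/√(0.000958·2.12e-07) = 7.017e+04 rad/s.
Step 3 — f₀ = ω₀/(2π) = 1.117e+04 Hz.
Step 4 — Series Q: Q = ω₀L/R = 7.017e+04·0.000958/116 = 0.5795.
Step 5 — 3dB bandwidth: Δω = ω₀/Q = 1.211e+05 rad/s; BW = Δω/(2π) = 1.927e+04 Hz.

(a) f₀ = 1.117e+04 Hz  (b) Q = 0.5795  (c) BW = 1.927e+04 Hz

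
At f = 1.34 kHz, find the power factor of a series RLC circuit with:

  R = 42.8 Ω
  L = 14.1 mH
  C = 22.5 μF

Step 1 — Angular frequency: ω = 2π·f = 2π·1340 = 8419 rad/s.
Step 2 — Component impedances:
  R: Z = R = 42.8 Ω
  L: Z = jωL = j·8419·0.0141 = 0 + j118.7 Ω
  C: Z = 1/(jωC) = -j/(ω·C) = 0 - j5.279 Ω
Step 3 — Series combination: Z_total = R + L + C = 42.8 + j113.4 Ω = 121.2∠69.3° Ω.
Step 4 — Power factor: PF = cos(φ) = Re(Z)/|Z| = 42.8/121.24 = 0.353.
Step 5 — Type: Im(Z) = 113.4 ⇒ lagging (phase φ = 69.3°).

PF = 0.353 (lagging, φ = 69.3°)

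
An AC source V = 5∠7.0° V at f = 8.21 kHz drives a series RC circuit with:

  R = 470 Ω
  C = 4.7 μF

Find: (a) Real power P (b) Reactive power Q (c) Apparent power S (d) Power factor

Step 1 — Angular frequency: ω = 2π·f = 2π·8210 = 5.158e+04 rad/s.
Step 2 — Component impedances:
  R: Z = R = 470 Ω
  C: Z = 1/(jωC) = -j/(ω·C) = 0 - j4.125 Ω
Step 3 — Series combination: Z_total = R + C = 470 - j4.125 Ω = 470∠-0.5° Ω.
Step 4 — Source phasor: V = 5∠7.0° V = 4.963 + j0.6093 V.
Step 5 — Current: I = V / Z = 0.01055 + j0.001389 A = 0.01064∠7.5° A.
Step 6 — Complex power: S = V·I* = 0.05319 - j0.0004668 VA.
Step 7 — Real power: P = Re(S) = 0.05319 W.
Step 8 — Reactive power: Q = Im(S) = -0.0004668 VAR.
Step 9 — Apparent power: |S| = 0.05319 VA.
Step 10 — Power factor: PF = P/|S| = 1 (leading).

(a) P = 0.05319 W  (b) Q = -0.0004668 VAR  (c) S = 0.05319 VA  (d) PF = 1 (leading)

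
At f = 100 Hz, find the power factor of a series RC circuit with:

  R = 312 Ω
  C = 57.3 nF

Step 1 — Angular frequency: ω = 2π·f = 2π·100 = 628.3 rad/s.
Step 2 — Component impedances:
  R: Z = R = 312 Ω
  C: Z = 1/(jωC) = -j/(ω·C) = 0 - j2.778e+04 Ω
Step 3 — Series combination: Z_total = R + C = 312 - j2.778e+04 Ω = 2.778e+04∠-89.4° Ω.
Step 4 — Power factor: PF = cos(φ) = Re(Z)/|Z| = 312/2.778e+04 = 0.01123.
Step 5 — Type: Im(Z) = -2.778e+04 ⇒ leading (phase φ = -89.4°).

PF = 0.01123 (leading, φ = -89.4°)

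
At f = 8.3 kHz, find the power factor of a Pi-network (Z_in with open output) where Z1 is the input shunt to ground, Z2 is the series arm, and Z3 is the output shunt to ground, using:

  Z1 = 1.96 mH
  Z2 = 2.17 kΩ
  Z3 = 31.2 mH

Step 1 — Angular frequency: ω = 2π·f = 2π·8300 = 5.215e+04 rad/s.
Step 2 — Component impedances:
  Z1: Z = jωL = j·5.215e+04·0.00196 = 0 + j102.2 Ω
  Z2: Z = R = 2170 Ω
  Z3: Z = jωL = j·5.215e+04·0.0312 = 0 + j1627 Ω
Step 3 — With open output, the series arm Z2 and the output shunt Z3 appear in series to ground: Z2 + Z3 = 2170 + j1627 Ω.
Step 4 — Parallel with input shunt Z1: Z_in = Z1 || (Z2 + Z3) = 2.945 + j99.87 Ω = 99.91∠88.3° Ω.
Step 5 — Power factor: PF = cos(φ) = Re(Z)/|Z| = 2.9446/99.912 = 0.02947.
Step 6 — Type: Im(Z) = 99.87 ⇒ lagging (phase φ = 88.3°).

PF = 0.02947 (lagging, φ = 88.3°)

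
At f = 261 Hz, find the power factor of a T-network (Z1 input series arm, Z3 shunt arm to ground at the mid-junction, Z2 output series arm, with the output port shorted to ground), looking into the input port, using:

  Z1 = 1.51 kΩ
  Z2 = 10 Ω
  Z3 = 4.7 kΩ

Step 1 — Angular frequency: ω = 2π·f = 2π·261 = 1640 rad/s.
Step 2 — Component impedances:
  Z1: Z = R = 1510 Ω
  Z2: Z = R = 10 Ω
  Z3: Z = R = 4700 Ω
Step 3 — With the output port shorted to ground, the output series arm Z2 runs from the junction to ground; the shunt arm Z3 also runs from the junction to ground. They appear in parallel: Z3 || Z2 = 9.979 Ω.
Step 4 — Series with input arm Z1: Z_in = Z1 + (Z3 || Z2) = 1520 Ω = 1520∠0.0° Ω.
Step 5 — Power factor: PF = cos(φ) = Re(Z)/|Z| = 1520/1520 = 1.
Step 6 — Type: Im(Z) = 0 ⇒ unity (phase φ = 0.0°).

PF = 1 (unity, φ = 0.0°)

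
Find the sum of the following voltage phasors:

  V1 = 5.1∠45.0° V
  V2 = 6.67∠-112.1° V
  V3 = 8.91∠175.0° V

Step 1 — Convert each phasor to rectangular form:
  V1 = 5.1·(cos(45.0°) + j·sin(45.0°)) = 3.606 + j3.606 V
  V2 = 6.67·(cos(-112.1°) + j·sin(-112.1°)) = -2.509 - j6.18 V
  V3 = 8.91·(cos(175.0°) + j·sin(175.0°)) = -8.876 + j0.7766 V
Step 2 — Sum components: V_total = -7.779 - j1.797 V.
Step 3 — Convert to polar: |V_total| = 7.984 V, ∠V_total = -167.0°.

V_total = 7.984∠-167.0° V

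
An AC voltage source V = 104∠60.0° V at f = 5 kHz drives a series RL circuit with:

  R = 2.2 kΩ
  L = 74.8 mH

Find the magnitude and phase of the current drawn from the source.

Step 1 — Angular frequency: ω = 2π·f = 2π·5000 = 3.142e+04 rad/s.
Step 2 — Component impedances:
  R: Z = R = 2200 Ω
  L: Z = jωL = j·3.142e+04·0.0748 = 0 + j2350 Ω
Step 3 — Series combination: Z_total = R + L = 2200 + j2350 Ω = 3219∠46.9° Ω.
Step 4 — Source phasor: V = 104∠60.0° V = 52 + j90.07 V.
Step 5 — Ohm's law: I = V / Z_total = (52 + j90.07) / (2200 + j2350) = 0.03147 + j0.00733 A.
Step 6 — Convert to polar: |I| = 0.03231 A, ∠I = 13.1°.

I = 0.03231∠13.1° A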